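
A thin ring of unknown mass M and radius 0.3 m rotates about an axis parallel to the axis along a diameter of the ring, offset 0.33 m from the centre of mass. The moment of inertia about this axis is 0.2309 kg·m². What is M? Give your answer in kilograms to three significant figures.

I = I_cm + Md² = (1/2)MR² + Md² = M·[0.5·(0.3)² + (0.33)²] = M·0.1539.
So M = 0.2309 / 0.1539 = 1.5003 kg.

1.50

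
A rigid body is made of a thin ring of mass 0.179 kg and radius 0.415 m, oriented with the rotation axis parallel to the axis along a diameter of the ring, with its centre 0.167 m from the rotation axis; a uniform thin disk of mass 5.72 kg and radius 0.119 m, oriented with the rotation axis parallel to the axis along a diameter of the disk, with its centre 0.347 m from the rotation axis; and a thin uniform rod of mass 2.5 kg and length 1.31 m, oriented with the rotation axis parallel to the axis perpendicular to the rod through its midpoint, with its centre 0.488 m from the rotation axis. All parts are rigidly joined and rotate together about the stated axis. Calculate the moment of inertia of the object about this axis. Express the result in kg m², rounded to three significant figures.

1.68

Thin ring: I_cm = (1/2)MR² = (1/2)(0.179)(0.415)² = 0.015414 kg m²; centre at d = 0.167 m, so I = I_cm + Md² gives I = 0.015414 + (0.179)(0.167)² = 0.020406 kg m².
Thin disk: I_cm = (1/4)MR² = (1/4)(5.72)(0.119)² = 0.02025 kg m²; centre at d = 0.347 m, so I = I_cm + Md² gives I = 0.02025 + (5.72)(0.347)² = 0.70899 kg m².
Thin rod: I_cm = (1/12)ML² = (1/12)(2.5)(1.31)² = 0.35752 kg m²; centre at d = 0.488 m, so I = I_cm + Md² gives I = 0.35752 + (2.5)(0.488)² = 0.95288 kg m².
Total I = 0.020406 + 0.70899 + 0.95288 = 1.6823 kg m².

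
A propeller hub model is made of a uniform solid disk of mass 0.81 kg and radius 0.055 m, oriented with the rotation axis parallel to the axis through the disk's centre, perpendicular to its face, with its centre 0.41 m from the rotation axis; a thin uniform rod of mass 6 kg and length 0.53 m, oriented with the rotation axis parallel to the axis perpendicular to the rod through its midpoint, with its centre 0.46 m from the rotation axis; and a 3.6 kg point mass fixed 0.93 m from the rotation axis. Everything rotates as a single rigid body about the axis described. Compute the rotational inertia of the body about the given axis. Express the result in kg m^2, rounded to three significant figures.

Solid disk: I_cm = (1/2)MR² = (1/2)(0.81)(0.055)² = 0.0012251 kg m^2; centre at d = 0.41 m, so the parallel axis theorem gives I = 0.0012251 + (0.81)(0.41)² = 0.13739 kg m^2.
Thin rod: I_cm = (1/12)ML² = (1/12)(6)(0.53)² = 0.14045 kg m^2; centre at d = 0.46 m, so the parallel axis theorem gives I = 0.14045 + (6)(0.46)² = 1.4101 kg m^2.
Point mass: I_cm = 0; centre at d = 0.93 m, so the parallel axis theorem gives I = 0 + (3.6)(0.93)² = 3.1136 kg m^2.
Total I = 0.13739 + 1.4101 + 3.1136 = 4.6611 kg m^2.

4.66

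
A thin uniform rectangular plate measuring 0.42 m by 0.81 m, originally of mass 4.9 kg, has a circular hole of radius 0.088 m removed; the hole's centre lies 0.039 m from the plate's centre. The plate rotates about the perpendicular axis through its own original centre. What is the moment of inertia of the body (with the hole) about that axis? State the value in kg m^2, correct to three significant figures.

Unpierced body about its centre: I₀ = (1/12)M(a²+b²) = (1/12)(4.9)[(0.42)² + (0.81)²] = 0.33994 kg m^2.
The removed disk has mass m = M·πr²/(ab) = (4.9)·π(0.088)²/(0.42·0.81) = 0.35041 kg (same uniform areal density).
Its moment of inertia about the rotation axis (parallel-axis theorem): I_hole = (1/2)mr² + md² = (1/2)(0.35041)(0.088)² + (0.35041)(0.039)² = 0.0018898 kg m^2.
Treating the hole as negative mass, I = I₀ − I_hole = 0.33994 − 0.0018898 = 0.33805 kg m^2.

0.338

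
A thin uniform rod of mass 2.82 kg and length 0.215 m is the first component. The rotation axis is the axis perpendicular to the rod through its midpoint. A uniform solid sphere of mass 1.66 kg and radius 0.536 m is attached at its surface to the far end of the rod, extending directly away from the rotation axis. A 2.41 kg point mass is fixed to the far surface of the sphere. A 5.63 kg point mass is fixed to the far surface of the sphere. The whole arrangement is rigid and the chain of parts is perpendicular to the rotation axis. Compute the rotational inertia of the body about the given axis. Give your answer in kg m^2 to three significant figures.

Thin rod: I_cm = (1/12)ML² = (1/12)(2.82)(0.215)² = 0.010863 kg m^2; axis through the centre, so I = 0.010863 kg m^2.
Solid sphere: I_cm = (2/5)MR² = (2/5)(1.66)(0.536)² = 0.19076 kg m^2; centre at d = 0.1075 + 0.536 = 0.6435 m, so the parallel axis theorem gives I = 0.19076 + (1.66)(0.6435)² = 0.87816 kg m^2.
Point mass: I_cm = 0; centre at d = 0.1075 + 0.536 + 0.536 = 1.1795 m, so the parallel axis theorem gives I = 0 + (2.41)(1.1795)² = 3.3528 kg m^2.
Point mass: I_cm = 0; centre at d = 0.1075 + 0.536 + 0.536 = 1.1795 m, so the parallel axis theorem gives I = 0 + (5.63)(1.1795)² = 7.8326 kg m^2.
Total I = 0.010863 + 0.87816 + 3.3528 + 7.8326 = 12.074 kg m^2.

12.1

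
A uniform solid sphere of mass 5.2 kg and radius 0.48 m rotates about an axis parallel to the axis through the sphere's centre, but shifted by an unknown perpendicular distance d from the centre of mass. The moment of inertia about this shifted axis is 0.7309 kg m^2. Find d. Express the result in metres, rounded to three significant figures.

0.220

About the centre-of-mass axis, I_cm = (2/5)MR² = (2/5)(5.2)(0.48)² = 0.47923 kg m^2.
Parallel axis theorem: I = I_cm + Md², so Md² = 0.7309 − 0.47923 = 0.25167 kg m^2.
d = √(0.25167 / 5.2) = 0.21999 m.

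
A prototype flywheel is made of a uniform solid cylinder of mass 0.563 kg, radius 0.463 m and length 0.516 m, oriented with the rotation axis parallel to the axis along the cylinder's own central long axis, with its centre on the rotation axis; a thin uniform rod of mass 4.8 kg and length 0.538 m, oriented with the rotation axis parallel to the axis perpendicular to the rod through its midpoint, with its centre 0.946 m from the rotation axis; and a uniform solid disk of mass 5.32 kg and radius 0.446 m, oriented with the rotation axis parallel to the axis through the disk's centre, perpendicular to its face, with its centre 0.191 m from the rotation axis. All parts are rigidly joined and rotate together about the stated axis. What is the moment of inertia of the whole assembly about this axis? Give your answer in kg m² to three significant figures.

Solid cylinder: I_cm = (1/2)MR² = (1/2)(0.563)(0.463)² = 0.060345 kg m²; axis through the centre, so I = 0.060345 kg m².
Thin rod: I_cm = (1/12)ML² = (1/12)(4.8)(0.538)² = 0.11578 kg m²; centre at d = 0.946 m, so the parallel axis theorem gives I = 0.11578 + (4.8)(0.946)² = 4.4114 kg m².
Solid disk: I_cm = (1/2)MR² = (1/2)(5.32)(0.446)² = 0.52912 kg m²; centre at d = 0.191 m, so the parallel axis theorem gives I = 0.52912 + (5.32)(0.191)² = 0.7232 kg m².
Total I = 0.060345 + 4.4114 + 0.7232 = 5.1949 kg m².

5.19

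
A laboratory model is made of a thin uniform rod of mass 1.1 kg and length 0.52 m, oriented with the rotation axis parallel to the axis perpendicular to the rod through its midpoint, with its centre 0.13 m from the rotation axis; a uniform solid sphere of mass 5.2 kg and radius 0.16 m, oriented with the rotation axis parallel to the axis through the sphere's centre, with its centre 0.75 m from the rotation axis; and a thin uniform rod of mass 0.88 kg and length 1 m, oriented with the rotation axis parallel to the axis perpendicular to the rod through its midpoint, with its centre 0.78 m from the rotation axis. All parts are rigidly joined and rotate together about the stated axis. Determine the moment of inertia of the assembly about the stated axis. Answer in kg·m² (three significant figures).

3.63

Thin rod: I_cm = (1/12)ML² = (1/12)(1.1)(0.52)² = 0.024787 kg·m²; centre at d = 0.13 m, so I = I_cm + Md² gives I = 0.024787 + (1.1)(0.13)² = 0.043377 kg·m².
Solid sphere: I_cm = (2/5)MR² = (2/5)(5.2)(0.16)² = 0.053248 kg·m²; centre at d = 0.75 m, so I = I_cm + Md² gives I = 0.053248 + (5.2)(0.75)² = 2.9782 kg·m².
Thin rod: I_cm = (1/12)ML² = (1/12)(0.88)(1)² = 0.073333 kg·m²; centre at d = 0.78 m, so I = I_cm + Md² gives I = 0.073333 + (0.88)(0.78)² = 0.60873 kg·m².
Total I = 0.043377 + 2.9782 + 0.60873 = 3.6304 kg·m².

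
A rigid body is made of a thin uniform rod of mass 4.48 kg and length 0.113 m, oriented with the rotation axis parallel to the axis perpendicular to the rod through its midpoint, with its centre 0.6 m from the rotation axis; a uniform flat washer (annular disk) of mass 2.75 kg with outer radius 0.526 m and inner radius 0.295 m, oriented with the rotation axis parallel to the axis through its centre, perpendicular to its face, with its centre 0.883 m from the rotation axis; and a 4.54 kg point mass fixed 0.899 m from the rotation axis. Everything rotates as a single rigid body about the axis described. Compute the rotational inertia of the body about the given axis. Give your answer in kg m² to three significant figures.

Thin rod: I_cm = (1/12)ML² = (1/12)(4.48)(0.113)² = 0.0047671 kg m²; centre at d = 0.6 m, so I = I_cm + Md² gives I = 0.0047671 + (4.48)(0.6)² = 1.6176 kg m².
Annular disk: I_cm = (1/2)M(R²+r²) = (1/2)(2.75)[(0.526)² + (0.295)²] = 0.50009 kg m²; centre at d = 0.883 m, so I = I_cm + Md² gives I = 0.50009 + (2.75)(0.883)² = 2.6442 kg m².
Point mass: I_cm = 0; centre at d = 0.899 m, so I = I_cm + Md² gives I = 0 + (4.54)(0.899)² = 3.6692 kg m².
Total I = 1.6176 + 2.6442 + 3.6692 = 7.931 kg m².

7.93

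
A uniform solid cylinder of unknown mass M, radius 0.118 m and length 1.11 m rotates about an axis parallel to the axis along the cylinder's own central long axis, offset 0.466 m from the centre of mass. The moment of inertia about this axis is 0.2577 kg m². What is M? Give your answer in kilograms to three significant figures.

I = I_cm + Md² = (1/2)MR² + Md² = M·[0.5·(0.118)² + (0.466)²] = M·0.22412.
So M = 0.2577 / 0.22412 = 1.1498 kg.

1.15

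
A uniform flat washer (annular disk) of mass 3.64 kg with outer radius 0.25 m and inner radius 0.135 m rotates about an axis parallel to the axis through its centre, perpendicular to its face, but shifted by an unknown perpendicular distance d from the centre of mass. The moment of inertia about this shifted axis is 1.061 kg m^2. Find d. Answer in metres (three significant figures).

About the centre-of-mass axis, I_cm = (1/2)M(R²+r²) = (1/2)(3.64)[(0.25)² + (0.135)²] = 0.14692 kg m^2.
Parallel axis theorem: I = I_cm + Md², so Md² = 1.061 − 0.14692 = 0.91408 kg m^2.
d = √(0.91408 / 3.64) = 0.50112 m.

0.501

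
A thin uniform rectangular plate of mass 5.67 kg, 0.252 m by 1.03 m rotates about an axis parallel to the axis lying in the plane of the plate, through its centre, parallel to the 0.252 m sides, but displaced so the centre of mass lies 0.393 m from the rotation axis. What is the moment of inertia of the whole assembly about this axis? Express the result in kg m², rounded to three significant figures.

1.38

I_cm = (1/12)Mb² = (1/12)(5.67)(1.03)² = 0.50128 kg m²; centre at d = 0.393 m, so the parallel axis theorem gives I = 0.50128 + (5.67)(0.393)² = 1.377 kg m².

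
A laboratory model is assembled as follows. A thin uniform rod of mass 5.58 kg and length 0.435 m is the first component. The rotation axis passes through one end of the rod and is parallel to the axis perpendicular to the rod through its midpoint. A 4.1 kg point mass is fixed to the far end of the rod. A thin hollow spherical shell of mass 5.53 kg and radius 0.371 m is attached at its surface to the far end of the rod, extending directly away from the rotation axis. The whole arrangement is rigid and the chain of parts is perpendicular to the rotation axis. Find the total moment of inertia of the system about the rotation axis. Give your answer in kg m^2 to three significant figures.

Thin rod: I_cm = (1/12)ML² = (1/12)(5.58)(0.435)² = 0.08799 kg m^2; centre at d = 0.2175 m, so the parallel axis theorem gives I = 0.08799 + (5.58)(0.2175)² = 0.35196 kg m^2.
Point mass: I_cm = 0; centre at d = 0.2175 + 0.2175 = 0.435 m, so the parallel axis theorem gives I = 0 + (4.1)(0.435)² = 0.77582 kg m^2.
Spherical shell: I_cm = (2/3)MR² = (2/3)(5.53)(0.371)² = 0.50744 kg m^2; centre at d = 0.2175 + 0.2175 + 0.371 = 0.806 m, so the parallel axis theorem gives I = 0.50744 + (5.53)(0.806)² = 4.0999 kg m^2.
Total I = 0.35196 + 0.77582 + 4.0999 = 5.2277 kg m^2.

5.23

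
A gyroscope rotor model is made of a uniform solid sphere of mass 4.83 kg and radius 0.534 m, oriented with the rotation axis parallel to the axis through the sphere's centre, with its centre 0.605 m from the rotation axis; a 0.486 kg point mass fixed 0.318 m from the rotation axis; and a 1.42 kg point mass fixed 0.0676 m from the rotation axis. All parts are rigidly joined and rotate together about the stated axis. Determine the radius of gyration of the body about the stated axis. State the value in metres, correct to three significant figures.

0.594

Solid sphere: I_cm = (2/5)MR² = (2/5)(4.83)(0.534)² = 0.55092 kg·m²; centre at d = 0.605 m, so the parallel axis theorem gives I = 0.55092 + (4.83)(0.605)² = 2.3188 kg·m².
Point mass: I_cm = 0; centre at d = 0.318 m, so the parallel axis theorem gives I = 0 + (0.486)(0.318)² = 0.049146 kg·m².
Point mass: I_cm = 0; centre at d = 0.0676 m, so the parallel axis theorem gives I = 0 + (1.42)(0.0676)² = 0.0064891 kg·m².
Total I = 2.3745 kg·m²; total mass M = 6.736 kg.
k = √(I/M) = √(2.3745/6.736) = 0.59372 m.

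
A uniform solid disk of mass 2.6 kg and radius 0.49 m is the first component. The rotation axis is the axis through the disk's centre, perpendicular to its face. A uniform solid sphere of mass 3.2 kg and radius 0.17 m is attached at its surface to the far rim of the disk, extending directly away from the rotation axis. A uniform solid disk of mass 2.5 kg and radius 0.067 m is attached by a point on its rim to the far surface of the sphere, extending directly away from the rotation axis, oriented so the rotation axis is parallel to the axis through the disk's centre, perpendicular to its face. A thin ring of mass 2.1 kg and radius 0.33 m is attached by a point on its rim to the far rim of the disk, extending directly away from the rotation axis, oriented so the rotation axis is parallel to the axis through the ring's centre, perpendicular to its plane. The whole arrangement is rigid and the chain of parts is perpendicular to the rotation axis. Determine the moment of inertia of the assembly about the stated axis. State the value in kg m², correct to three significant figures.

7.51

Solid disk: I_cm = (1/2)MR² = (1/2)(2.6)(0.49)² = 0.31213 kg m²; axis through the centre, so I = 0.31213 kg m².
Solid sphere: I_cm = (2/5)MR² = (2/5)(3.2)(0.17)² = 0.036992 kg m²; centre at d = 0.49 + 0.17 = 0.66 m, so the parallel axis theorem gives I = 0.036992 + (3.2)(0.66)² = 1.4309 kg m².
Solid disk: I_cm = (1/2)MR² = (1/2)(2.5)(0.067)² = 0.0056113 kg m²; centre at d = 0.49 + 0.17 + 0.17 + 0.067 = 0.897 m, so the parallel axis theorem gives I = 0.0056113 + (2.5)(0.897)² = 2.0171 kg m².
Thin ring: I_cm = MR² = (2.1)(0.33)² = 0.22869 kg m²; centre at d = 0.49 + 0.17 + 0.17 + 0.067 + 0.067 + 0.33 = 1.294 m, so the parallel axis theorem gives I = 0.22869 + (2.1)(1.294)² = 3.745 kg m².
Total I = 0.31213 + 1.4309 + 2.0171 + 3.745 = 7.5052 kg m².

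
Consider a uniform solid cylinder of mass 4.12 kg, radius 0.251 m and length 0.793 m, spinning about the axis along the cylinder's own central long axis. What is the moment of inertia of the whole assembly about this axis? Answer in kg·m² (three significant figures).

I_cm = (1/2)MR² = (1/2)(4.12)(0.251)² = 0.12978 kg·m²; axis through the centre, so I = 0.12978 kg·m².

0.130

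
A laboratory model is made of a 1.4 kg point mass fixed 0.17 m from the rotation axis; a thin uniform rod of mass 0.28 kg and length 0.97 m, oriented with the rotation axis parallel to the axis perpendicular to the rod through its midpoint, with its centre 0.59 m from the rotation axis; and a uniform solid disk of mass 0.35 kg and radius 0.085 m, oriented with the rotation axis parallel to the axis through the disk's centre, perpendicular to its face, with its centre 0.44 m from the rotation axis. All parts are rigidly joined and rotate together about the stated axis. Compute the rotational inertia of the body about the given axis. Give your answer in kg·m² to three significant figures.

0.229

Point mass: I_cm = 0; centre at d = 0.17 m, so the parallel axis theorem gives I = 0 + (1.4)(0.17)² = 0.04046 kg·m².
Thin rod: I_cm = (1/12)ML² = (1/12)(0.28)(0.97)² = 0.021954 kg·m²; centre at d = 0.59 m, so the parallel axis theorem gives I = 0.021954 + (0.28)(0.59)² = 0.11942 kg·m².
Solid disk: I_cm = (1/2)MR² = (1/2)(0.35)(0.085)² = 0.0012644 kg·m²; centre at d = 0.44 m, so the parallel axis theorem gives I = 0.0012644 + (0.35)(0.44)² = 0.069024 kg·m².
Total I = 0.04046 + 0.11942 + 0.069024 = 0.22891 kg·m².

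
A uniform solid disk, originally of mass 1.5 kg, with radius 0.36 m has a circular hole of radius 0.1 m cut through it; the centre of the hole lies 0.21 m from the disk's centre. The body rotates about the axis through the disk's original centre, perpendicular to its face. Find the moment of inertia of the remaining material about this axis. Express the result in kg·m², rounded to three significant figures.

0.0915

Unpierced body about its centre: I₀ = (1/2)MR² = (1/2)(1.5)(0.36)² = 0.0972 kg·m².
The removed disk has mass m = M·(r/R)² = (1.5)(0.1/0.36)² = 0.11574 kg (same uniform areal density).
Its moment of inertia about the rotation axis (parallel-axis theorem): I_hole = (1/2)mr² + md² = (1/2)(0.11574)(0.1)² + (0.11574)(0.21)² = 0.0056829 kg·m².
Treating the hole as negative mass, I = I₀ − I_hole = 0.0972 − 0.0056829 = 0.091517 kg·m².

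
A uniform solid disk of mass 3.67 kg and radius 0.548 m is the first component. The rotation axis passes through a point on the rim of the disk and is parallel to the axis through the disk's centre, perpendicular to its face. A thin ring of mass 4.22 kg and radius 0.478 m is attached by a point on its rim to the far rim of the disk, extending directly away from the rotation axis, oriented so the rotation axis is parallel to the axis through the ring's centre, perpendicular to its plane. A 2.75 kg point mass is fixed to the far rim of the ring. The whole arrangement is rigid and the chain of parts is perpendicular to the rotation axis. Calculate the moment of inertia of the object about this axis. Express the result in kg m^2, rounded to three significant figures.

Solid disk: I_cm = (1/2)MR² = (1/2)(3.67)(0.548)² = 0.55106 kg m^2; centre at d = 0.548 m, so I = I_cm + Md² gives I = 0.55106 + (3.67)(0.548)² = 1.6532 kg m^2.
Thin ring: I_cm = MR² = (4.22)(0.478)² = 0.9642 kg m^2; centre at d = 0.548 + 0.548 + 0.478 = 1.574 m, so I = I_cm + Md² gives I = 0.9642 + (4.22)(1.574)² = 11.419 kg m^2.
Point mass: I_cm = 0; centre at d = 0.548 + 0.548 + 0.478 + 0.478 = 2.052 m, so I = I_cm + Md² gives I = 0 + (2.75)(2.052)² = 11.579 kg m^2.
Total I = 1.6532 + 11.419 + 11.579 = 24.652 kg m^2.

24.7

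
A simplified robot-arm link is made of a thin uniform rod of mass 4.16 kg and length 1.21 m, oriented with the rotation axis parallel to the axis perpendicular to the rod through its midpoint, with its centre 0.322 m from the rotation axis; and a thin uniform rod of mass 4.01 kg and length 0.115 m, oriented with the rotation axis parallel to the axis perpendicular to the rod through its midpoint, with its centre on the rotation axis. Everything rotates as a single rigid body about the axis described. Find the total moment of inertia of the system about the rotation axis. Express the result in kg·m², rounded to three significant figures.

0.943

Thin rod: I_cm = (1/12)ML² = (1/12)(4.16)(1.21)² = 0.50755 kg·m²; centre at d = 0.322 m, so the parallel axis theorem gives I = 0.50755 + (4.16)(0.322)² = 0.93888 kg·m².
Thin rod: I_cm = (1/12)ML² = (1/12)(4.01)(0.115)² = 0.0044194 kg·m²; axis through the centre, so I = 0.0044194 kg·m².
Total I = 0.93888 + 0.0044194 = 0.9433 kg·m².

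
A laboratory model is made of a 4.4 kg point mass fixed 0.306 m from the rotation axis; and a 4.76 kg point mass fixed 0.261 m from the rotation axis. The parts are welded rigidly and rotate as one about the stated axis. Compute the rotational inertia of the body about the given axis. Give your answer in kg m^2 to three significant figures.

Point mass: I_cm = 0; centre at d = 0.306 m, so the parallel axis theorem gives I = 0 + (4.4)(0.306)² = 0.412 kg m^2.
Point mass: I_cm = 0; centre at d = 0.261 m, so the parallel axis theorem gives I = 0 + (4.76)(0.261)² = 0.32426 kg m^2.
Total I = 0.412 + 0.32426 = 0.73625 kg m^2.

0.736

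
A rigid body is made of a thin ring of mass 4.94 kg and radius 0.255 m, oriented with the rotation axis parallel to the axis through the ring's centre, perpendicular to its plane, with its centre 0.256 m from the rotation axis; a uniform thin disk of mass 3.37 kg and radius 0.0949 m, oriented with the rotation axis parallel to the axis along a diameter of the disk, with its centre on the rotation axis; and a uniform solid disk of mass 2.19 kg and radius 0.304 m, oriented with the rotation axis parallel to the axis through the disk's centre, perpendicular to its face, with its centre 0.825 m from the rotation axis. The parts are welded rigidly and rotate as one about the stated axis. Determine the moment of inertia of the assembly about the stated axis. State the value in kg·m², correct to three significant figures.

Thin ring: I_cm = MR² = (4.94)(0.255)² = 0.32122 kg·m²; centre at d = 0.256 m, so the parallel axis theorem gives I = 0.32122 + (4.94)(0.256)² = 0.64497 kg·m².
Thin disk: I_cm = (1/4)MR² = (1/4)(3.37)(0.0949)² = 0.0075876 kg·m²; axis through the centre, so I = 0.0075876 kg·m².
Solid disk: I_cm = (1/2)MR² = (1/2)(2.19)(0.304)² = 0.1012 kg·m²; centre at d = 0.825 m, so the parallel axis theorem gives I = 0.1012 + (2.19)(0.825)² = 1.5918 kg·m².
Total I = 0.64497 + 0.0075876 + 1.5918 = 2.2443 kg·m².

2.24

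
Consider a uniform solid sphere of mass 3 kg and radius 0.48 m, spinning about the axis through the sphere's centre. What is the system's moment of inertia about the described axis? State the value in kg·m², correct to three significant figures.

0.276

I_cm = (2/5)MR² = (2/5)(3)(0.48)² = 0.27648 kg·m²; axis through the centre, so I = 0.27648 kg·m².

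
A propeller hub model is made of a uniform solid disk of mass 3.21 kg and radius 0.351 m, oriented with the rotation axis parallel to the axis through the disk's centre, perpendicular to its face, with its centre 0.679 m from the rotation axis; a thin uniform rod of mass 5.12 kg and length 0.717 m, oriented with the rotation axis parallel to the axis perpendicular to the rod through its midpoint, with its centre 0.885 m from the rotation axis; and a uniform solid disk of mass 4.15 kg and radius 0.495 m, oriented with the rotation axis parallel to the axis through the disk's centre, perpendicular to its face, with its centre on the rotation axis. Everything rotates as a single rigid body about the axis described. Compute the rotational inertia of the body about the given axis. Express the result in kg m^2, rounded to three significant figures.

Solid disk: I_cm = (1/2)MR² = (1/2)(3.21)(0.351)² = 0.19774 kg m^2; centre at d = 0.679 m, so I = I_cm + Md² gives I = 0.19774 + (3.21)(0.679)² = 1.6777 kg m^2.
Thin rod: I_cm = (1/12)ML² = (1/12)(5.12)(0.717)² = 0.21934 kg m^2; centre at d = 0.885 m, so I = I_cm + Md² gives I = 0.21934 + (5.12)(0.885)² = 4.2295 kg m^2.
Solid disk: I_cm = (1/2)MR² = (1/2)(4.15)(0.495)² = 0.50843 kg m^2; axis through the centre, so I = 0.50843 kg m^2.
Total I = 1.6777 + 4.2295 + 0.50843 = 6.4156 kg m^2.

6.42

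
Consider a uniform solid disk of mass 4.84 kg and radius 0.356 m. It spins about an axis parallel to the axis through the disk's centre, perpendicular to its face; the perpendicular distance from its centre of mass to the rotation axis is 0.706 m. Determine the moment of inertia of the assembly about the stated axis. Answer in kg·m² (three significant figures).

I_cm = (1/2)MR² = (1/2)(4.84)(0.356)² = 0.3067 kg·m²; centre at d = 0.706 m, so I = I_cm + Md² gives I = 0.3067 + (4.84)(0.706)² = 2.7191 kg·m².

2.72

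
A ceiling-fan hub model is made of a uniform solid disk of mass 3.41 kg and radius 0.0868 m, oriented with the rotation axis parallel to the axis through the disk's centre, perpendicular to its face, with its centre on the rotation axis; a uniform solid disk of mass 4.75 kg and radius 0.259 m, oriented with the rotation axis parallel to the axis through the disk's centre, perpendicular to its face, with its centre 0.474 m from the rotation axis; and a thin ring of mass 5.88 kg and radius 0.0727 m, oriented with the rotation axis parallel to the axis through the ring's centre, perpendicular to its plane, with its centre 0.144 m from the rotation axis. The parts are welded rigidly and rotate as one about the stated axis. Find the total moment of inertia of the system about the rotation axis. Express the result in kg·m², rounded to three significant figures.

1.39

Solid disk: I_cm = (1/2)MR² = (1/2)(3.41)(0.0868)² = 0.012846 kg·m²; axis through the centre, so I = 0.012846 kg·m².
Solid disk: I_cm = (1/2)MR² = (1/2)(4.75)(0.259)² = 0.15932 kg·m²; centre at d = 0.474 m, so I = I_cm + Md² gives I = 0.15932 + (4.75)(0.474)² = 1.2265 kg·m².
Thin ring: I_cm = MR² = (5.88)(0.0727)² = 0.031078 kg·m²; centre at d = 0.144 m, so I = I_cm + Md² gives I = 0.031078 + (5.88)(0.144)² = 0.15301 kg·m².
Total I = 0.012846 + 1.2265 + 0.15301 = 1.3924 kg·m².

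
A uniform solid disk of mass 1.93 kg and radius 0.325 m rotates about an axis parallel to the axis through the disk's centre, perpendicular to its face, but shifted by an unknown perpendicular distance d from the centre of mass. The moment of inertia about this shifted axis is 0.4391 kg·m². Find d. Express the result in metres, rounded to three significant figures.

0.418

About the centre-of-mass axis, I_cm = (1/2)MR² = (1/2)(1.93)(0.325)² = 0.10193 kg·m².
Parallel axis theorem: I = I_cm + Md², so Md² = 0.4391 − 0.10193 = 0.33717 kg·m².
d = √(0.33717 / 1.93) = 0.41797 m.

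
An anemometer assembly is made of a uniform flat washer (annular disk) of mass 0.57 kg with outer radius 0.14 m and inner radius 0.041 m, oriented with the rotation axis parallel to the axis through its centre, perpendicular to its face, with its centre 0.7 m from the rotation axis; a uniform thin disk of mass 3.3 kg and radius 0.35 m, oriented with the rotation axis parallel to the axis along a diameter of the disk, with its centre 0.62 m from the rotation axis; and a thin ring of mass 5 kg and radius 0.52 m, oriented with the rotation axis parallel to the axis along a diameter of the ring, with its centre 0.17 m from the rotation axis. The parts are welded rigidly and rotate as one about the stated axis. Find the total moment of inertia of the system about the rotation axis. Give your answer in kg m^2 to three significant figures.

2.48

Annular disk: I_cm = (1/2)M(R²+r²) = (1/2)(0.57)[(0.14)² + (0.041)²] = 0.0060651 kg m^2; centre at d = 0.7 m, so I = I_cm + Md² gives I = 0.0060651 + (0.57)(0.7)² = 0.28537 kg m^2.
Thin disk: I_cm = (1/4)MR² = (1/4)(3.3)(0.35)² = 0.10106 kg m^2; centre at d = 0.62 m, so I = I_cm + Md² gives I = 0.10106 + (3.3)(0.62)² = 1.3696 kg m^2.
Thin ring: I_cm = (1/2)MR² = (1/2)(5)(0.52)² = 0.676 kg m^2; centre at d = 0.17 m, so I = I_cm + Md² gives I = 0.676 + (5)(0.17)² = 0.8205 kg m^2.
Total I = 0.28537 + 1.3696 + 0.8205 = 2.4754 kg m^2.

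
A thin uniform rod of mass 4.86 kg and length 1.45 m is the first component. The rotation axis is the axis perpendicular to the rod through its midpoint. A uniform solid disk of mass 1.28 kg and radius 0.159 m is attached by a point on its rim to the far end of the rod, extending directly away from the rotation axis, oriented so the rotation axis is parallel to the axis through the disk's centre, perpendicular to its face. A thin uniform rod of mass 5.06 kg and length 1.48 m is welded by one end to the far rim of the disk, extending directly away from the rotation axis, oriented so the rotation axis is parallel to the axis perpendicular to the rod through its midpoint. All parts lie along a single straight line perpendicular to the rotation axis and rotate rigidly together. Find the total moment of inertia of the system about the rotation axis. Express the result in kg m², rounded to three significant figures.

Thin rod: I_cm = (1/12)ML² = (1/12)(4.86)(1.45)² = 0.85151 kg m²; axis through the centre, so I = 0.85151 kg m².
Solid disk: I_cm = (1/2)MR² = (1/2)(1.28)(0.159)² = 0.01618 kg m²; centre at d = 0.725 + 0.159 = 0.884 m, so I = I_cm + Md² gives I = 0.01618 + (1.28)(0.884)² = 1.0164 kg m².
Thin rod: I_cm = (1/12)ML² = (1/12)(5.06)(1.48)² = 0.92362 kg m²; centre at d = 0.725 + 0.159 + 0.159 + 0.74 = 1.783 m, so I = I_cm + Md² gives I = 0.92362 + (5.06)(1.783)² = 17.01 kg m².
Total I = 0.85151 + 1.0164 + 17.01 = 18.878 kg m².

18.9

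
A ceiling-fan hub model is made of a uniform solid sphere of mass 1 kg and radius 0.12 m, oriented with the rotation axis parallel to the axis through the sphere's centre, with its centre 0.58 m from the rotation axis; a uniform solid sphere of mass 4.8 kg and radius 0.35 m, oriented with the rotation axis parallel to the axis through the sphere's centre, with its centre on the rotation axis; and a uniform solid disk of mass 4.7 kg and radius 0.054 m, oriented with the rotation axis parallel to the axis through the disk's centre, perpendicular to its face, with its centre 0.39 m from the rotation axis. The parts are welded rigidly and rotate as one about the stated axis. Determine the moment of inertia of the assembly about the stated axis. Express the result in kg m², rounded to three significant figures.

1.30

Solid sphere: I_cm = (2/5)MR² = (2/5)(1)(0.12)² = 0.00576 kg m²; centre at d = 0.58 m, so the parallel axis theorem gives I = 0.00576 + (1)(0.58)² = 0.34216 kg m².
Solid sphere: I_cm = (2/5)MR² = (2/5)(4.8)(0.35)² = 0.2352 kg m²; axis through the centre, so I = 0.2352 kg m².
Solid disk: I_cm = (1/2)MR² = (1/2)(4.7)(0.054)² = 0.0068526 kg m²; centre at d = 0.39 m, so the parallel axis theorem gives I = 0.0068526 + (4.7)(0.39)² = 0.72172 kg m².
Total I = 0.34216 + 0.2352 + 0.72172 = 1.2991 kg m².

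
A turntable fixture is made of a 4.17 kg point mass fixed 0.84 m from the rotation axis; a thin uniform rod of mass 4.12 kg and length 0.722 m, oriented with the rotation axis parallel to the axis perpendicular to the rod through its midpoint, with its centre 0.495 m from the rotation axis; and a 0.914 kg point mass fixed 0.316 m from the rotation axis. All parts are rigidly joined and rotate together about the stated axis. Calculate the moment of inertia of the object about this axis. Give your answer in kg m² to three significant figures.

Point mass: I_cm = 0; centre at d = 0.84 m, so the parallel axis theorem gives I = 0 + (4.17)(0.84)² = 2.9424 kg m².
Thin rod: I_cm = (1/12)ML² = (1/12)(4.12)(0.722)² = 0.17897 kg m²; centre at d = 0.495 m, so the parallel axis theorem gives I = 0.17897 + (4.12)(0.495)² = 1.1885 kg m².
Point mass: I_cm = 0; centre at d = 0.316 m, so the parallel axis theorem gives I = 0 + (0.914)(0.316)² = 0.091268 kg m².
Total I = 2.9424 + 1.1885 + 0.091268 = 4.2221 kg m².

4.22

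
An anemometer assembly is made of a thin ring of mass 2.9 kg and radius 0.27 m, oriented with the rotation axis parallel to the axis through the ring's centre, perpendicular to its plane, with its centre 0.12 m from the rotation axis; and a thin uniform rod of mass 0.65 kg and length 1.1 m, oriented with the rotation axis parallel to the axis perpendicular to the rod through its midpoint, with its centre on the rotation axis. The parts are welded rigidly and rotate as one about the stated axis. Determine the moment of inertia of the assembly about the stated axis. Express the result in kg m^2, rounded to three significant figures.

0.319

Thin ring: I_cm = MR² = (2.9)(0.27)² = 0.21141 kg m^2; centre at d = 0.12 m, so the parallel axis theorem gives I = 0.21141 + (2.9)(0.12)² = 0.25317 kg m^2.
Thin rod: I_cm = (1/12)ML² = (1/12)(0.65)(1.1)² = 0.065542 kg m^2; axis through the centre, so I = 0.065542 kg m^2.
Total I = 0.25317 + 0.065542 = 0.31871 kg m^2.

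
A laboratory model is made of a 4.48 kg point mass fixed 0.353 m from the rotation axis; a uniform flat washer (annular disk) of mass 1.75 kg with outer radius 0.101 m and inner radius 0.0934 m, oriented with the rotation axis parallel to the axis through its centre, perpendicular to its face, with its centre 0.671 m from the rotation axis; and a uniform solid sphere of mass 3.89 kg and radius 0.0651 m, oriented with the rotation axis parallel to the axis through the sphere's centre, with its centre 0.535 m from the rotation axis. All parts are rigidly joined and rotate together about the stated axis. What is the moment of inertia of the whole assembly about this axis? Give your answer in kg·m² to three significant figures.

2.48

Point mass: I_cm = 0; centre at d = 0.353 m, so I = I_cm + Md² gives I = 0 + (4.48)(0.353)² = 0.55825 kg·m².
Annular disk: I_cm = (1/2)M(R²+r²) = (1/2)(1.75)[(0.101)² + (0.0934)²] = 0.016559 kg·m²; centre at d = 0.671 m, so I = I_cm + Md² gives I = 0.016559 + (1.75)(0.671)² = 0.80448 kg·m².
Solid sphere: I_cm = (2/5)MR² = (2/5)(3.89)(0.0651)² = 0.0065943 kg·m²; centre at d = 0.535 m, so I = I_cm + Md² gives I = 0.0065943 + (3.89)(0.535)² = 1.12 kg·m².
Total I = 0.55825 + 0.80448 + 1.12 = 2.4827 kg·m².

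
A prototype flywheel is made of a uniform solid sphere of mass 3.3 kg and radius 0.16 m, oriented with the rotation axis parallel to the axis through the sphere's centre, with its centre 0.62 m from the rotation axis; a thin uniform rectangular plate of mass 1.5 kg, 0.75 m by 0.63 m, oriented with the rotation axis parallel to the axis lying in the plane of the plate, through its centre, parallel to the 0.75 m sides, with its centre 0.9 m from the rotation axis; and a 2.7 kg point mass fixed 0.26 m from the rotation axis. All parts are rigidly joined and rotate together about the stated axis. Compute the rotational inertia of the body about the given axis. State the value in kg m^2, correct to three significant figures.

Solid sphere: I_cm = (2/5)MR² = (2/5)(3.3)(0.16)² = 0.033792 kg m^2; centre at d = 0.62 m, so I = I_cm + Md² gives I = 0.033792 + (3.3)(0.62)² = 1.3023 kg m^2.
Rectangular plate: I_cm = (1/12)Mb² = (1/12)(1.5)(0.63)² = 0.049613 kg m^2; centre at d = 0.9 m, so I = I_cm + Md² gives I = 0.049613 + (1.5)(0.9)² = 1.2646 kg m^2.
Point mass: I_cm = 0; centre at d = 0.26 m, so I = I_cm + Md² gives I = 0 + (2.7)(0.26)² = 0.18252 kg m^2.
Total I = 1.3023 + 1.2646 + 0.18252 = 2.7494 kg m^2.

2.75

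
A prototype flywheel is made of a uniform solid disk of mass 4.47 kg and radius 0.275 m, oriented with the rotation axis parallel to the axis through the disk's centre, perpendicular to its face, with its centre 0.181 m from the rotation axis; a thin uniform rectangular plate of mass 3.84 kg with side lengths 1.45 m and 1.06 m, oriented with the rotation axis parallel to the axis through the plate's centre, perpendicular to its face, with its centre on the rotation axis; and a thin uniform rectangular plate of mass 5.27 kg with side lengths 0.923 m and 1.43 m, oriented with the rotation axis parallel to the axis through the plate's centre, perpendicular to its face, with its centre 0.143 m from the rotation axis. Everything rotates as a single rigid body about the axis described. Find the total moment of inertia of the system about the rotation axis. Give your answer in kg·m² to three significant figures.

2.73

Solid disk: I_cm = (1/2)MR² = (1/2)(4.47)(0.275)² = 0.16902 kg·m²; centre at d = 0.181 m, so the parallel axis theorem gives I = 0.16902 + (4.47)(0.181)² = 0.31546 kg·m².
Rectangular plate: I_cm = (1/12)M(a²+b²) = (1/12)(3.84)[(1.45)² + (1.06)²] = 1.0324 kg·m²; axis through the centre, so I = 1.0324 kg·m².
Rectangular plate: I_cm = (1/12)M(a²+b²) = (1/12)(5.27)[(0.923)² + (1.43)²] = 1.2722 kg·m²; centre at d = 0.143 m, so the parallel axis theorem gives I = 1.2722 + (5.27)(0.143)² = 1.38 kg·m².
Total I = 0.31546 + 1.0324 + 1.38 = 2.7278 kg·m².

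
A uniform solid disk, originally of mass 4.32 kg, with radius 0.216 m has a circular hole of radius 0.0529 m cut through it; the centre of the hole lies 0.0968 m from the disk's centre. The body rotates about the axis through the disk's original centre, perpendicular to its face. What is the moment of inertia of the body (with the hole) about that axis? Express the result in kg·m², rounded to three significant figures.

0.0980

Unpierced body about its centre: I₀ = (1/2)MR² = (1/2)(4.32)(0.216)² = 0.10078 kg·m².
The removed disk has mass m = M·(r/R)² = (4.32)(0.0529/0.216)² = 0.25911 kg (same uniform areal density).
Its moment of inertia about the rotation axis (parallel-axis theorem): I_hole = (1/2)mr² + md² = (1/2)(0.25911)(0.0529)² + (0.25911)(0.0968)² = 0.0027905 kg·m².
Treating the hole as negative mass, I = I₀ − I_hole = 0.10078 − 0.0027905 = 0.097986 kg·m².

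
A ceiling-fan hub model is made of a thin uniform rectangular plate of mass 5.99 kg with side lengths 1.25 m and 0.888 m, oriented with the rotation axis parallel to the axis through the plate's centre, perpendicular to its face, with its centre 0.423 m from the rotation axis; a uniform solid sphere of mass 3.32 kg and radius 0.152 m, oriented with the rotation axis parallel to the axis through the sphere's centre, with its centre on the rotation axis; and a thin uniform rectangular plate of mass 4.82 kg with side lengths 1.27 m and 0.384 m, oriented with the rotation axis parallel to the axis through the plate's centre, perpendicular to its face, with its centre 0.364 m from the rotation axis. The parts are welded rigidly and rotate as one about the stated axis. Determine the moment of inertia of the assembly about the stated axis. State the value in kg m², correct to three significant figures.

Rectangular plate: I_cm = (1/12)M(a²+b²) = (1/12)(5.99)[(1.25)² + (0.888)²] = 1.1736 kg m²; centre at d = 0.423 m, so I = I_cm + Md² gives I = 1.1736 + (5.99)(0.423)² = 2.2453 kg m².
Solid sphere: I_cm = (2/5)MR² = (2/5)(3.32)(0.152)² = 0.030682 kg m²; axis through the centre, so I = 0.030682 kg m².
Rectangular plate: I_cm = (1/12)M(a²+b²) = (1/12)(4.82)[(1.27)² + (0.384)²] = 0.70708 kg m²; centre at d = 0.364 m, so I = I_cm + Md² gives I = 0.70708 + (4.82)(0.364)² = 1.3457 kg m².
Total I = 2.2453 + 0.030682 + 1.3457 = 3.6217 kg m².

3.62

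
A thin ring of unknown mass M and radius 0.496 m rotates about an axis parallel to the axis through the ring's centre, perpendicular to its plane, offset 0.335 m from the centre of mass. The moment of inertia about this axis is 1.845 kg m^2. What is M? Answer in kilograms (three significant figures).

I = I_cm + Md² = MR² + Md² = M·[1·(0.496)² + (0.335)²] = M·0.35824.
So M = 1.845 / 0.35824 = 5.1502 kg.

5.15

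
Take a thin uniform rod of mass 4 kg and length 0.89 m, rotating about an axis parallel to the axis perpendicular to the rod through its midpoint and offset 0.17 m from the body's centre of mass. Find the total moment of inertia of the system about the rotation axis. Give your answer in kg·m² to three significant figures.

0.380

I_cm = (1/12)ML² = (1/12)(4)(0.89)² = 0.26403 kg·m²; centre at d = 0.17 m, so I = I_cm + Md² gives I = 0.26403 + (4)(0.17)² = 0.37963 kg·m².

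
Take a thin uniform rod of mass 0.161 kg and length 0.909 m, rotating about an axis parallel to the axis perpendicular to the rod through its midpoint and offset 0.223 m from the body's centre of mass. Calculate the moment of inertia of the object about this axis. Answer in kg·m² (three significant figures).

I_cm = (1/12)ML² = (1/12)(0.161)(0.909)² = 0.011086 kg·m²; centre at d = 0.223 m, so I = I_cm + Md² gives I = 0.011086 + (0.161)(0.223)² = 0.019092 kg·m².

0.0191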